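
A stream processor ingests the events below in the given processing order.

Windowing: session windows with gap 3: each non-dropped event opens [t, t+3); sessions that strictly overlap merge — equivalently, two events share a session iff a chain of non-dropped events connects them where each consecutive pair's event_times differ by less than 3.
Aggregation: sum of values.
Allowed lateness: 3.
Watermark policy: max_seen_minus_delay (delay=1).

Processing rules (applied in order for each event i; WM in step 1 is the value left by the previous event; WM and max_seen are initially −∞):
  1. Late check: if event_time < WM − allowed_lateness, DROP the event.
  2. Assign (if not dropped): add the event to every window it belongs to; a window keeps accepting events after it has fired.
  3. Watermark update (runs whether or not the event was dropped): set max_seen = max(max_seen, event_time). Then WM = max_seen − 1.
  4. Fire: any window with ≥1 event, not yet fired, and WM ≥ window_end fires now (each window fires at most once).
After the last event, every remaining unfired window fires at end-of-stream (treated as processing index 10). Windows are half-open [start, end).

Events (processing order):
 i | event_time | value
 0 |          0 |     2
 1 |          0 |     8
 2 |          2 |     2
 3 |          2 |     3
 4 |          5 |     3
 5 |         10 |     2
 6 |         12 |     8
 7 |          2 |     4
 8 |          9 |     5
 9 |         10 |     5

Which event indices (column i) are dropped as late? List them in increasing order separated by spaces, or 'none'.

7

i=0 t=0 v=2: → [0,3); WM=-1
i=1 t=0 v=8: → [0,3); WM=-1
i=2 t=2 v=2: → [0,5); WM=1
i=3 t=2 v=3: → [0,5); WM=1
i=4 t=5 v=3: → [5,8); WM=4
i=5 t=10 v=2: → [10,13); WM=9
i=6 t=12 v=8: → [10,15); WM=11
i=7 t=2 v=4: DROP (t<11-3); WM=11
i=8 t=9 v=5: → [9,15); WM=11
i=9 t=10 v=5: → [9,15); WM=11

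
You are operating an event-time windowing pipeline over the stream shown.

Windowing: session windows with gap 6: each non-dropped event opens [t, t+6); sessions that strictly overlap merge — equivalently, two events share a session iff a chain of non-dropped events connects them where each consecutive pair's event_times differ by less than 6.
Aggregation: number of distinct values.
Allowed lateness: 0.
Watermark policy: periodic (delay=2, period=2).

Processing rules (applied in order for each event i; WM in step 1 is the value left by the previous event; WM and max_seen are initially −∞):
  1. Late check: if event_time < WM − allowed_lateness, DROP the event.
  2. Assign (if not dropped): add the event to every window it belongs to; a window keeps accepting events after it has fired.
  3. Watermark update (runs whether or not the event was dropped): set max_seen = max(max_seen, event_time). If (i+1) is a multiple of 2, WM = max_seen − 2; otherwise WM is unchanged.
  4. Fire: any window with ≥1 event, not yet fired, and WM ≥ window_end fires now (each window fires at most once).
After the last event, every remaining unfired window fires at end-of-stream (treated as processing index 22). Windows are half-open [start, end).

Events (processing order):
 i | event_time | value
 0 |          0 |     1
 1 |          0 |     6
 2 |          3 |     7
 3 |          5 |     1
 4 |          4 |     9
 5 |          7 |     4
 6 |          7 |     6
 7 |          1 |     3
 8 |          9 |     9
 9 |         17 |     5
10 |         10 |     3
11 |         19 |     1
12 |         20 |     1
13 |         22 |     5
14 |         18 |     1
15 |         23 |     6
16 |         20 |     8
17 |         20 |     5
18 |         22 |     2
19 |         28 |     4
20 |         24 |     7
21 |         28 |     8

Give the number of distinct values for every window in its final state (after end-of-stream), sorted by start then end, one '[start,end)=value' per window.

i=0 t=0 v=1: → [0,6); WM=−∞
i=1 t=0 v=6: → [0,6); WM=-2
i=2 t=3 v=7: → [0,9); WM=-2
i=3 t=5 v=1: → [0,11); WM=3
i=4 t=4 v=9: → [0,11); WM=3
i=5 t=7 v=4: → [0,13); WM=5
i=6 t=7 v=6: → [0,13); WM=5
i=7 t=1 v=3: DROP (t<5-0); WM=5
i=8 t=9 v=9: → [0,15); WM=5
i=9 t=17 v=5: → [17,23); WM=15
i=10 t=10 v=3: DROP (t<15-0); WM=15
i=11 t=19 v=1: → [17,25); WM=17
i=12 t=20 v=1: → [17,26); WM=17
i=13 t=22 v=5: → [17,28); WM=20
i=14 t=18 v=1: DROP (t<20-0); WM=20
i=15 t=23 v=6: → [17,29); WM=21
i=16 t=20 v=8: DROP (t<21-0); WM=21
i=17 t=20 v=5: DROP (t<21-0); WM=21
i=18 t=22 v=2: → [17,29); WM=21
i=19 t=28 v=4: → [17,34); WM=26
i=20 t=24 v=7: DROP (t<26-0); WM=26
i=21 t=28 v=8: → [17,34); WM=26

[0,15)=5 [17,34)=6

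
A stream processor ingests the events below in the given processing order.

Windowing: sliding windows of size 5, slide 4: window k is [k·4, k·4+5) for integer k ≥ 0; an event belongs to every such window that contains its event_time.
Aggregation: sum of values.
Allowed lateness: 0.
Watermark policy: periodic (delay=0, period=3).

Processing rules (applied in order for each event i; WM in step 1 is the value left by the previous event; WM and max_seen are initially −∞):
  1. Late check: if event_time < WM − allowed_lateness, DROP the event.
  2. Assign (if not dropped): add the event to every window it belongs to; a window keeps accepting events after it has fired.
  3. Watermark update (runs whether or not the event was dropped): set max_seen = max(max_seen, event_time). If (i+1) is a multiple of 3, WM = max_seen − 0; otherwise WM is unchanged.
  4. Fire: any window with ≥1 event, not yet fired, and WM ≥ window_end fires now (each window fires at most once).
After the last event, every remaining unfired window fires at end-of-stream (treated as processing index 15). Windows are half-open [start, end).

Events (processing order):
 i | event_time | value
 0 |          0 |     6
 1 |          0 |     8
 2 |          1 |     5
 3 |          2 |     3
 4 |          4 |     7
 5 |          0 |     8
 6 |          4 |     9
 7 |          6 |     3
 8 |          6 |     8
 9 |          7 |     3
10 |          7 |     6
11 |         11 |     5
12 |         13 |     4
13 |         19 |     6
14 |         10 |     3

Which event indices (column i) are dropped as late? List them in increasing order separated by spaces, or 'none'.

5 14

i=0 t=0 v=6: → [0,5); WM=−∞
i=1 t=0 v=8: → [0,5); WM=−∞
i=2 t=1 v=5: → [0,5); WM=1
i=3 t=2 v=3: → [0,5); WM=1
i=4 t=4 v=7: → [4,9),[0,5); WM=1
i=5 t=0 v=8: DROP (t<1-0); WM=4
i=6 t=4 v=9: → [4,9),[0,5); WM=4
i=7 t=6 v=3: → [4,9); WM=4
i=8 t=6 v=8: → [4,9); WM=6; [0,5) fires=38
i=9 t=7 v=3: → [4,9); WM=6
i=10 t=7 v=6: → [4,9); WM=6
i=11 t=11 v=5: → [8,13); WM=11; [4,9) fires=36
i=12 t=13 v=4: → [12,17); WM=11
i=13 t=19 v=6: → [16,21); WM=11
i=14 t=10 v=3: DROP (t<11-0); WM=19; [8,13) fires=5 [12,17) fires=4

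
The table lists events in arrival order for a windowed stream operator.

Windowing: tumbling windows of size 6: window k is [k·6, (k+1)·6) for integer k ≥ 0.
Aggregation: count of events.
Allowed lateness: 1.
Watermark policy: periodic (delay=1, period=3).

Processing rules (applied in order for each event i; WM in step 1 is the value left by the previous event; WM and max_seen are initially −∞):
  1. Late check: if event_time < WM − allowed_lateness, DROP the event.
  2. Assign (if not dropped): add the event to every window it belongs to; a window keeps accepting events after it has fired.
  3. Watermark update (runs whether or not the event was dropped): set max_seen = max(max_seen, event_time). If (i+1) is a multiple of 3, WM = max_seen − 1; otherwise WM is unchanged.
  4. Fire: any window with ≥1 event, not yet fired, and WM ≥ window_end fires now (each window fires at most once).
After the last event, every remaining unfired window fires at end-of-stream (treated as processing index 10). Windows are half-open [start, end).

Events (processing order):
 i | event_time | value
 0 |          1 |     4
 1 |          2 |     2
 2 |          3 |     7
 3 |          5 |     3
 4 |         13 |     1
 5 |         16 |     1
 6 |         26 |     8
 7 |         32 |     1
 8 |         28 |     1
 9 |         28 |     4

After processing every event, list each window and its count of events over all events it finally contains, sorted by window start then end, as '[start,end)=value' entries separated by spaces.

[0,6)=4 [12,18)=2 [24,30)=2 [30,36)=1

i=0 t=1 v=4: → [0,6); WM=−∞
i=1 t=2 v=2: → [0,6); WM=−∞
i=2 t=3 v=7: → [0,6); WM=2
i=3 t=5 v=3: → [0,6); WM=2
i=4 t=13 v=1: → [12,18); WM=2
i=5 t=16 v=1: → [12,18); WM=15; [0,6) fires=4
i=6 t=26 v=8: → [24,30); WM=15
i=7 t=32 v=1: → [30,36); WM=15
i=8 t=28 v=1: → [24,30); WM=31; [12,18) fires=2 [24,30) fires=2
i=9 t=28 v=4: DROP (t<31-1); WM=31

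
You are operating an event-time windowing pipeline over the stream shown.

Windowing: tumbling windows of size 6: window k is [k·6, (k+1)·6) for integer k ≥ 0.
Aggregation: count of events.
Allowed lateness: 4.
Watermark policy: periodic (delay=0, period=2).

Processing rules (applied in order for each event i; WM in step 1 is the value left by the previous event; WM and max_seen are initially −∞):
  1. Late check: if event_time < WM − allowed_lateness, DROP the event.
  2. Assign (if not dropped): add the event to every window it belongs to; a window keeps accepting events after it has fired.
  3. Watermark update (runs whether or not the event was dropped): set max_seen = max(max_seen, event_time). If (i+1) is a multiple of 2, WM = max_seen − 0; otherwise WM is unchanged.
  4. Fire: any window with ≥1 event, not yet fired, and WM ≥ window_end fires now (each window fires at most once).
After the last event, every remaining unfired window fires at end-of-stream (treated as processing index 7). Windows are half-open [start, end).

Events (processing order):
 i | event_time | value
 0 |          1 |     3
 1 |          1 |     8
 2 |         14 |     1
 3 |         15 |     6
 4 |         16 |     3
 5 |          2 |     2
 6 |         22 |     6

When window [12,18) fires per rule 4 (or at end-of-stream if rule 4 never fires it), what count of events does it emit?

i=0 t=1 v=3: → [0,6); WM=−∞
i=1 t=1 v=8: → [0,6); WM=1
i=2 t=14 v=1: → [12,18); WM=1
i=3 t=15 v=6: → [12,18); WM=15; [0,6) fires=2
i=4 t=16 v=3: → [12,18); WM=15
i=5 t=2 v=2: DROP (t<15-4); WM=16
i=6 t=22 v=6: → [18,24); WM=16

3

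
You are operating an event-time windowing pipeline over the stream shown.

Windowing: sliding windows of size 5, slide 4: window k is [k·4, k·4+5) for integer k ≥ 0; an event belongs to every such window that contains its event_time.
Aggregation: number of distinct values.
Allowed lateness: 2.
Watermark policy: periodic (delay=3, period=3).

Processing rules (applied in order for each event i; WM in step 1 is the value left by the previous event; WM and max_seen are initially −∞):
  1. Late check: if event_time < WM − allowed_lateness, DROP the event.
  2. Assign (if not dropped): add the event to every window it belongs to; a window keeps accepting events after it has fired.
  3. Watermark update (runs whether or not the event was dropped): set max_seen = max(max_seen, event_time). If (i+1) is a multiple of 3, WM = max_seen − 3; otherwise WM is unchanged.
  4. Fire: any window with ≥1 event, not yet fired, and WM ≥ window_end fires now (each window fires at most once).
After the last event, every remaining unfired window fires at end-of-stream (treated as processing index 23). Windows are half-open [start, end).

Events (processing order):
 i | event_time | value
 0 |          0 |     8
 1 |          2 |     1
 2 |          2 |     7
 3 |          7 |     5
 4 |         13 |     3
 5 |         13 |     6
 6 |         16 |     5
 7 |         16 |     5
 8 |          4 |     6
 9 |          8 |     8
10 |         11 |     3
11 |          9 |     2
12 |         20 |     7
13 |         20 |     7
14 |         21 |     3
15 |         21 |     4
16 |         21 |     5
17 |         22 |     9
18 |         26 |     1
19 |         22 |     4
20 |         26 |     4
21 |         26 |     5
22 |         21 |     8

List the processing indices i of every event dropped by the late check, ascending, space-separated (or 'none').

i=0 t=0 v=8: → [0,5); WM=−∞
i=1 t=2 v=1: → [0,5); WM=−∞
i=2 t=2 v=7: → [0,5); WM=-1
i=3 t=7 v=5: → [4,9); WM=-1
i=4 t=13 v=3: → [12,17); WM=-1
i=5 t=13 v=6: → [12,17); WM=10; [0,5) fires=3 [4,9) fires=1
i=6 t=16 v=5: → [16,21),[12,17); WM=10
i=7 t=16 v=5: → [16,21),[12,17); WM=10
i=8 t=4 v=6: DROP (t<10-2); WM=13
i=9 t=8 v=8: DROP (t<13-2); WM=13
i=10 t=11 v=3: → [8,13); WM=13; [8,13) fires=1
i=11 t=9 v=2: DROP (t<13-2); WM=13
i=12 t=20 v=7: → [20,25),[16,21); WM=13
i=13 t=20 v=7: → [20,25),[16,21); WM=13
i=14 t=21 v=3: → [20,25); WM=18; [12,17) fires=3
i=15 t=21 v=4: → [20,25); WM=18
i=16 t=21 v=5: → [20,25); WM=18
i=17 t=22 v=9: → [20,25); WM=19
i=18 t=26 v=1: → [24,29); WM=19
i=19 t=22 v=4: → [20,25); WM=19
i=20 t=26 v=4: → [24,29); WM=23; [16,21) fires=2
i=21 t=26 v=5: → [24,29); WM=23
i=22 t=21 v=8: → [20,25); WM=23

8 9 11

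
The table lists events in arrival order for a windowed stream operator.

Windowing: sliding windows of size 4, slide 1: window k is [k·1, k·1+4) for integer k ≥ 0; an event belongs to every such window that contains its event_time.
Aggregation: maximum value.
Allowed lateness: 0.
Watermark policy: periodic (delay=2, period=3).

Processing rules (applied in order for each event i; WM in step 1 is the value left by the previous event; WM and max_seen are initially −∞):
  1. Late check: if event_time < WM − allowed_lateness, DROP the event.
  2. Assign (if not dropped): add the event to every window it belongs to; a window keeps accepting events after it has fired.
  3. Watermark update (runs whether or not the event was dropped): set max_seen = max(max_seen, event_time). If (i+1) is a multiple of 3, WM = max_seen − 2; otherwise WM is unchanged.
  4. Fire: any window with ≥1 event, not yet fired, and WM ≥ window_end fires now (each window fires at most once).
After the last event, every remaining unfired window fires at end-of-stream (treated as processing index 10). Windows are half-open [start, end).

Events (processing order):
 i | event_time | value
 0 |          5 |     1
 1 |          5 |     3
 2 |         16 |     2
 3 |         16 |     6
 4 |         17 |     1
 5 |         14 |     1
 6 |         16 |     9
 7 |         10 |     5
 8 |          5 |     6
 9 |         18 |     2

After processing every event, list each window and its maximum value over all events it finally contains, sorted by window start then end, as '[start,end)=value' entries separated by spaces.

[2,6)=3 [3,7)=3 [4,8)=3 [5,9)=3 [11,15)=1 [12,16)=1 [13,17)=9 [14,18)=9 [15,19)=9 [16,20)=9 [17,21)=2 [18,22)=2

i=0 t=5 v=1: → [5,9),[4,8),[3,7),[2,6); WM=−∞
i=1 t=5 v=3: → [5,9),[4,8),[3,7),[2,6); WM=−∞
i=2 t=16 v=2: → [16,20),[15,19),[14,18),[13,17); WM=14; [2,6) fires=3 [3,7) fires=3 [4,8) fires=3 [5,9) fires=3
i=3 t=16 v=6: → [16,20),[15,19),[14,18),[13,17); WM=14
i=4 t=17 v=1: → [17,21),[16,20),[15,19),[14,18); WM=14
i=5 t=14 v=1: → [14,18),[13,17),[12,16),[11,15); WM=15; [11,15) fires=1
i=6 t=16 v=9: → [16,20),[15,19),[14,18),[13,17); WM=15
i=7 t=10 v=5: DROP (t<15-0); WM=15
i=8 t=5 v=6: DROP (t<15-0); WM=15
i=9 t=18 v=2: → [18,22),[17,21),[16,20),[15,19); WM=15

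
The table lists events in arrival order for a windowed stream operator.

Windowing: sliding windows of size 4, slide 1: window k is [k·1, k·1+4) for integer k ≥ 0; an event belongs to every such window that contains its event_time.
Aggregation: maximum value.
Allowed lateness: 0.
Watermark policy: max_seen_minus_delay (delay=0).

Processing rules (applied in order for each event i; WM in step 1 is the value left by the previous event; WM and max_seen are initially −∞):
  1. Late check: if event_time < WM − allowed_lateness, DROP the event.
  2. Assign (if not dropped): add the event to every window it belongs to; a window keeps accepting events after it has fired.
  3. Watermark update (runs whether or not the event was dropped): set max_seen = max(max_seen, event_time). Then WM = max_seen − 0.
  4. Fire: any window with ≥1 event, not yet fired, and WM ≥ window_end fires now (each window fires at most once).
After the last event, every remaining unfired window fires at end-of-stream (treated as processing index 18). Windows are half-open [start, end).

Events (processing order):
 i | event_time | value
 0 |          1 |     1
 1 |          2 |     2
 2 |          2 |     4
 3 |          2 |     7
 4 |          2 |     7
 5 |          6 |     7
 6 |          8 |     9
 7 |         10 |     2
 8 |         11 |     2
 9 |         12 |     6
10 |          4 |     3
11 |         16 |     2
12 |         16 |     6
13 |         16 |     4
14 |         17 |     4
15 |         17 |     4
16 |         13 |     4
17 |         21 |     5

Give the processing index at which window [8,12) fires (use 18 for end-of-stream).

9

i=0 t=1 v=1: → [1,5),[0,4); WM=1
i=1 t=2 v=2: → [2,6),[1,5),[0,4); WM=2
i=2 t=2 v=4: → [2,6),[1,5),[0,4); WM=2
i=3 t=2 v=7: → [2,6),[1,5),[0,4); WM=2
i=4 t=2 v=7: → [2,6),[1,5),[0,4); WM=2
i=5 t=6 v=7: → [6,10),[5,9),[4,8),[3,7); WM=6; [0,4) fires=7 [1,5) fires=7 [2,6) fires=7
i=6 t=8 v=9: → [8,12),[7,11),[6,10),[5,9); WM=8; [3,7) fires=7 [4,8) fires=7
i=7 t=10 v=2: → [10,14),[9,13),[8,12),[7,11); WM=10; [5,9) fires=9 [6,10) fires=9
i=8 t=11 v=2: → [11,15),[10,14),[9,13),[8,12); WM=11; [7,11) fires=9
i=9 t=12 v=6: → [12,16),[11,15),[10,14),[9,13); WM=12; [8,12) fires=9
i=10 t=4 v=3: DROP (t<12-0); WM=12
i=11 t=16 v=2: → [16,20),[15,19),[14,18),[13,17); WM=16; [9,13) fires=6 [10,14) fires=6 [11,15) fires=6 [12,16) fires=6
i=12 t=16 v=6: → [16,20),[15,19),[14,18),[13,17); WM=16
i=13 t=16 v=4: → [16,20),[15,19),[14,18),[13,17); WM=16
i=14 t=17 v=4: → [17,21),[16,20),[15,19),[14,18); WM=17; [13,17) fires=6
i=15 t=17 v=4: → [17,21),[16,20),[15,19),[14,18); WM=17
i=16 t=13 v=4: DROP (t<17-0); WM=17
i=17 t=21 v=5: → [21,25),[20,24),[19,23),[18,22); WM=21; [14,18) fires=6 [15,19) fires=6 [16,20) fires=6 [17,21) fires=4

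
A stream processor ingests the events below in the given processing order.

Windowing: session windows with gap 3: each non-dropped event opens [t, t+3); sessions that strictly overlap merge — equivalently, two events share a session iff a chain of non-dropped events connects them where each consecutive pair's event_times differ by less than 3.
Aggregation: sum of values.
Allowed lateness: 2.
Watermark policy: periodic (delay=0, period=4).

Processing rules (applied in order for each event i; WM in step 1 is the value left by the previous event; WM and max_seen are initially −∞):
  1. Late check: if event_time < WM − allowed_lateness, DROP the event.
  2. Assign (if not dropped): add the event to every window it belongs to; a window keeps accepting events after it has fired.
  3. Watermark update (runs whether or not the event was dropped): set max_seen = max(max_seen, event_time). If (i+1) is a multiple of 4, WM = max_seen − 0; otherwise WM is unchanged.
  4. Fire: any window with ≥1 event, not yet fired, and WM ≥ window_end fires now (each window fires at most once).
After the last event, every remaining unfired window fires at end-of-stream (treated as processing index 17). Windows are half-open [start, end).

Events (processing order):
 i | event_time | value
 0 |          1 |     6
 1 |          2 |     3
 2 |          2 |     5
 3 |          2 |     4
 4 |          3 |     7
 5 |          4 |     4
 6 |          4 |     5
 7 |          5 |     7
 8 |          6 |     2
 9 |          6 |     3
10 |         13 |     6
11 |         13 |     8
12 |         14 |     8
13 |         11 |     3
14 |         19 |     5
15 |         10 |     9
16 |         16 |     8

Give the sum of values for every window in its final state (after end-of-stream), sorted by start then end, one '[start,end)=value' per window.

[1,9)=46 [11,17)=25 [19,22)=5

i=0 t=1 v=6: → [1,4); WM=−∞
i=1 t=2 v=3: → [1,5); WM=−∞
i=2 t=2 v=5: → [1,5); WM=−∞
i=3 t=2 v=4: → [1,5); WM=2
i=4 t=3 v=7: → [1,6); WM=2
i=5 t=4 v=4: → [1,7); WM=2
i=6 t=4 v=5: → [1,7); WM=2
i=7 t=5 v=7: → [1,8); WM=5
i=8 t=6 v=2: → [1,9); WM=5
i=9 t=6 v=3: → [1,9); WM=5
i=10 t=13 v=6: → [13,16); WM=5
i=11 t=13 v=8: → [13,16); WM=13
i=12 t=14 v=8: → [13,17); WM=13
i=13 t=11 v=3: → [11,17); WM=13
i=14 t=19 v=5: → [19,22); WM=13
i=15 t=10 v=9: DROP (t<13-2); WM=19
i=16 t=16 v=8: DROP (t<19-2); WM=19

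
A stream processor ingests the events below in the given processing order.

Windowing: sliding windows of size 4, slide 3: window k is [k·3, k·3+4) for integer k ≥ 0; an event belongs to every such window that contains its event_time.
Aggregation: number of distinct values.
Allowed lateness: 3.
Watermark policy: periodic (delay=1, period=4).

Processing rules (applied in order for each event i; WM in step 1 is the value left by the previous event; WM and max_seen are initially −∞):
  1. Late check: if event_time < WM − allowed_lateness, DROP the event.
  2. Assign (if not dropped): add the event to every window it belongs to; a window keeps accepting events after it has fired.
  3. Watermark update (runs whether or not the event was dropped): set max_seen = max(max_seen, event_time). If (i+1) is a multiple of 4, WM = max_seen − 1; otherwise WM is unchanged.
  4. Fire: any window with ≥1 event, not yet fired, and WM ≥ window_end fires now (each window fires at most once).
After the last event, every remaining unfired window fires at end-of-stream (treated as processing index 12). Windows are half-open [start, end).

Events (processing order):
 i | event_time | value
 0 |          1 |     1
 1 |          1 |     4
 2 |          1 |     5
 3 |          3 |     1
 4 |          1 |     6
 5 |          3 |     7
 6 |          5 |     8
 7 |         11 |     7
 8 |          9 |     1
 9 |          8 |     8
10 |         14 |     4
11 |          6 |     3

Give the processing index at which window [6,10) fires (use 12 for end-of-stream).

i=0 t=1 v=1: → [0,4); WM=−∞
i=1 t=1 v=4: → [0,4); WM=−∞
i=2 t=1 v=5: → [0,4); WM=−∞
i=3 t=3 v=1: → [3,7),[0,4); WM=2
i=4 t=1 v=6: → [0,4); WM=2
i=5 t=3 v=7: → [3,7),[0,4); WM=2
i=6 t=5 v=8: → [3,7); WM=2
i=7 t=11 v=7: → [9,13); WM=10; [0,4) fires=5 [3,7) fires=3
i=8 t=9 v=1: → [9,13),[6,10); WM=10; [6,10) fires=1
i=9 t=8 v=8: → [6,10); WM=10
i=10 t=14 v=4: → [12,16); WM=10
i=11 t=6 v=3: DROP (t<10-3); WM=13; [9,13) fires=2

8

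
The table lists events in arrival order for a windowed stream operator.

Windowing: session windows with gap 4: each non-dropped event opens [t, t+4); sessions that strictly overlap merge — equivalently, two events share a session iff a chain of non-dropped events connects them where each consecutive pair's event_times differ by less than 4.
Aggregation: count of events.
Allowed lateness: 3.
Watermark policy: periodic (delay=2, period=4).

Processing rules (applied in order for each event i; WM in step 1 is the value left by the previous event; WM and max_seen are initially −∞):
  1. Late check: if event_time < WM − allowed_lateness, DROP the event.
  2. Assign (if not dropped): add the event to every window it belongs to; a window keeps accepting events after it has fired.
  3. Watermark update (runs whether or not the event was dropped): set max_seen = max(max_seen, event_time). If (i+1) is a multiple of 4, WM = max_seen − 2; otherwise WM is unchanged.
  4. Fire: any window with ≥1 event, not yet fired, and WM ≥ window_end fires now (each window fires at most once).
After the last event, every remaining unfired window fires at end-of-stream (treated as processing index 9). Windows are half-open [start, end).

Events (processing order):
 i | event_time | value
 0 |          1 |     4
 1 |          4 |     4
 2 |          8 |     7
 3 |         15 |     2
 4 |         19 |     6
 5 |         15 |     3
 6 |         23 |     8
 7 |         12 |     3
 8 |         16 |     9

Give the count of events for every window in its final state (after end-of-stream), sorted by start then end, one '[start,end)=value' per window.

[1,8)=2 [8,12)=1 [12,19)=3 [19,23)=1 [23,27)=1

i=0 t=1 v=4: → [1,5); WM=−∞
i=1 t=4 v=4: → [1,8); WM=−∞
i=2 t=8 v=7: → [8,12); WM=−∞
i=3 t=15 v=2: → [15,19); WM=13
i=4 t=19 v=6: → [19,23); WM=13
i=5 t=15 v=3: → [15,19); WM=13
i=6 t=23 v=8: → [23,27); WM=13
i=7 t=12 v=3: → [12,19); WM=21
i=8 t=16 v=9: DROP (t<21-3); WM=21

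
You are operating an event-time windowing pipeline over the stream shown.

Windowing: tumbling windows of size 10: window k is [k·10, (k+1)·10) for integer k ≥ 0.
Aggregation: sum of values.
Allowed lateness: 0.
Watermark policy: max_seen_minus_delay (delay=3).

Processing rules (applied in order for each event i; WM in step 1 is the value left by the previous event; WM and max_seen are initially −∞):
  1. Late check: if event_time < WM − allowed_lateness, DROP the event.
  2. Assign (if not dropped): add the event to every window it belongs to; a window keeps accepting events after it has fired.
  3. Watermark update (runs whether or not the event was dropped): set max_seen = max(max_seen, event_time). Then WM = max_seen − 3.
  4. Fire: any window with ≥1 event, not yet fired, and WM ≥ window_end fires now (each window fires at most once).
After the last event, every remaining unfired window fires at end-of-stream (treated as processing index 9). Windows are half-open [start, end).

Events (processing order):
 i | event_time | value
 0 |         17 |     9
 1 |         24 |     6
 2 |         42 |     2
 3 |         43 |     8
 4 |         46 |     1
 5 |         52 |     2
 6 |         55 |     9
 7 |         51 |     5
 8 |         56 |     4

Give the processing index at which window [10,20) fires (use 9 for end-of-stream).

i=0 t=17 v=9: → [10,20); WM=14
i=1 t=24 v=6: → [20,30); WM=21; [10,20) fires=9
i=2 t=42 v=2: → [40,50); WM=39; [20,30) fires=6
i=3 t=43 v=8: → [40,50); WM=40
i=4 t=46 v=1: → [40,50); WM=43
i=5 t=52 v=2: → [50,60); WM=49
i=6 t=55 v=9: → [50,60); WM=52; [40,50) fires=11
i=7 t=51 v=5: DROP (t<52-0); WM=52
i=8 t=56 v=4: → [50,60); WM=53

1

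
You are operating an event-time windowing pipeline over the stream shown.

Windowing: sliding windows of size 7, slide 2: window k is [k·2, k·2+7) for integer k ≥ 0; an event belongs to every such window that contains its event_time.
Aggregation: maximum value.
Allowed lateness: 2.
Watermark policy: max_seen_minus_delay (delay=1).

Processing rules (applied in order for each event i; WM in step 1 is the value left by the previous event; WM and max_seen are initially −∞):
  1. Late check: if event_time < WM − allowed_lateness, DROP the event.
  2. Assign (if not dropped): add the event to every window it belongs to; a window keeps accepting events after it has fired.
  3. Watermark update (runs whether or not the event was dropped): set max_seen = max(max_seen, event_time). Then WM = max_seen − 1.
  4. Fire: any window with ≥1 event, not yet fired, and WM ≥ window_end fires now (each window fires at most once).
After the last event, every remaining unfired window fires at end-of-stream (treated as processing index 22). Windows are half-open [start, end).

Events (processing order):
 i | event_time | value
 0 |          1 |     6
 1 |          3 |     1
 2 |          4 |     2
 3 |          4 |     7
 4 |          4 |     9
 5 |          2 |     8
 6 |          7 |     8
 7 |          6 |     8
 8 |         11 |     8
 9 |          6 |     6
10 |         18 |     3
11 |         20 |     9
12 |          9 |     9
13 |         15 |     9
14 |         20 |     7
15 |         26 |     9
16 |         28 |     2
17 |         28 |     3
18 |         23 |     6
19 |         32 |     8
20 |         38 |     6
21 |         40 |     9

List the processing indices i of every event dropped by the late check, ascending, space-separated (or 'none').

i=0 t=1 v=6: → [0,7); WM=0
i=1 t=3 v=1: → [2,9),[0,7); WM=2
i=2 t=4 v=2: → [4,11),[2,9),[0,7); WM=3
i=3 t=4 v=7: → [4,11),[2,9),[0,7); WM=3
i=4 t=4 v=9: → [4,11),[2,9),[0,7); WM=3
i=5 t=2 v=8: → [2,9),[0,7); WM=3
i=6 t=7 v=8: → [6,13),[4,11),[2,9); WM=6
i=7 t=6 v=8: → [6,13),[4,11),[2,9),[0,7); WM=6
i=8 t=11 v=8: → [10,17),[8,15),[6,13); WM=10; [0,7) fires=9 [2,9) fires=9
i=9 t=6 v=6: DROP (t<10-2); WM=10
i=10 t=18 v=3: → [18,25),[16,23),[14,21),[12,19); WM=17; [4,11) fires=9 [6,13) fires=8 [8,15) fires=8 [10,17) fires=8
i=11 t=20 v=9: → [20,27),[18,25),[16,23),[14,21); WM=19; [12,19) fires=3
i=12 t=9 v=9: DROP (t<19-2); WM=19
i=13 t=15 v=9: DROP (t<19-2); WM=19
i=14 t=20 v=7: → [20,27),[18,25),[16,23),[14,21); WM=19
i=15 t=26 v=9: → [26,33),[24,31),[22,29),[20,27); WM=25; [14,21) fires=9 [16,23) fires=9 [18,25) fires=9
i=16 t=28 v=2: → [28,35),[26,33),[24,31),[22,29); WM=27; [20,27) fires=9
i=17 t=28 v=3: → [28,35),[26,33),[24,31),[22,29); WM=27
i=18 t=23 v=6: DROP (t<27-2); WM=27
i=19 t=32 v=8: → [32,39),[30,37),[28,35),[26,33); WM=31; [22,29) fires=9 [24,31) fires=9
i=20 t=38 v=6: → [38,45),[36,43),[34,41),[32,39); WM=37; [26,33) fires=9 [28,35) fires=8 [30,37) fires=8
i=21 t=40 v=9: → [40,47),[38,45),[36,43),[34,41); WM=39; [32,39) fires=8

9 12 13 18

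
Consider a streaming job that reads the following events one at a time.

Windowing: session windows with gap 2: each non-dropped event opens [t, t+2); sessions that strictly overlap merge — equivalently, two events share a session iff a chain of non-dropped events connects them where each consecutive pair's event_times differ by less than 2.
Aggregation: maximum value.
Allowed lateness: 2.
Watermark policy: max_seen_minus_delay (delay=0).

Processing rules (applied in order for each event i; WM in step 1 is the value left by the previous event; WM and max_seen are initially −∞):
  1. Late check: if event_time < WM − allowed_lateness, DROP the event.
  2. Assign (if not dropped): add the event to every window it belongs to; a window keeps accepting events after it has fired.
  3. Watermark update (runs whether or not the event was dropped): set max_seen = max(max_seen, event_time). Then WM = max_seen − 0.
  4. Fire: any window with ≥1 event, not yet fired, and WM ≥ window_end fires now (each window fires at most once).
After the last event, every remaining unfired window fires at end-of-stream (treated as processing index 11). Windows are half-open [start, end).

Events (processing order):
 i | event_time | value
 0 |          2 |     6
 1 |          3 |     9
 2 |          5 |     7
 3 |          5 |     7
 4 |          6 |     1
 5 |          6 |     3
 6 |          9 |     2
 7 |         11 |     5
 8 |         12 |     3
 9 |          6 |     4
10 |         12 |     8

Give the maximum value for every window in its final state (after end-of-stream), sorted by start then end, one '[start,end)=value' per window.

i=0 t=2 v=6: → [2,4); WM=2
i=1 t=3 v=9: → [2,5); WM=3
i=2 t=5 v=7: → [5,7); WM=5
i=3 t=5 v=7: → [5,7); WM=5
i=4 t=6 v=1: → [5,8); WM=6
i=5 t=6 v=3: → [5,8); WM=6
i=6 t=9 v=2: → [9,11); WM=9
i=7 t=11 v=5: → [11,13); WM=11
i=8 t=12 v=3: → [11,14); WM=12
i=9 t=6 v=4: DROP (t<12-2); WM=12
i=10 t=12 v=8: → [11,14); WM=12

[2,5)=9 [5,8)=7 [9,11)=2 [11,14)=8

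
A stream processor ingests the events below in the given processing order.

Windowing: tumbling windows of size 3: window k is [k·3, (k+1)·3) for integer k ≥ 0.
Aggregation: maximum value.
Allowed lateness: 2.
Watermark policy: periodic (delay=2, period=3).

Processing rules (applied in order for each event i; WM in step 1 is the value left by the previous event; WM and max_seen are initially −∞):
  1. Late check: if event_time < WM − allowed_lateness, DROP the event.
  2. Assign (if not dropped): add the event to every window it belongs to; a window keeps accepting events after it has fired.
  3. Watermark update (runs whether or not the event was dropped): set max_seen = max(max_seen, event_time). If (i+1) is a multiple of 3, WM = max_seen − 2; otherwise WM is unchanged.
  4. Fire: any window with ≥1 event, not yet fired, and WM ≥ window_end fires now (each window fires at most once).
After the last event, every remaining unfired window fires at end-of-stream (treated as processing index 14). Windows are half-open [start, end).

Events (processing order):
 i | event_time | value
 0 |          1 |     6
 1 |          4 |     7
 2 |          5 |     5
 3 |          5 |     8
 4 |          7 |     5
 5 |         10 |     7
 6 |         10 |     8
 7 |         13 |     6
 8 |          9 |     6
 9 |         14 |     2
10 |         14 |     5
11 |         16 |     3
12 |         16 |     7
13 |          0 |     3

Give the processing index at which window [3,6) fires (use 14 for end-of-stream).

5

i=0 t=1 v=6: → [0,3); WM=−∞
i=1 t=4 v=7: → [3,6); WM=−∞
i=2 t=5 v=5: → [3,6); WM=3; [0,3) fires=6
i=3 t=5 v=8: → [3,6); WM=3
i=4 t=7 v=5: → [6,9); WM=3
i=5 t=10 v=7: → [9,12); WM=8; [3,6) fires=8
i=6 t=10 v=8: → [9,12); WM=8
i=7 t=13 v=6: → [12,15); WM=8
i=8 t=9 v=6: → [9,12); WM=11; [6,9) fires=5
i=9 t=14 v=2: → [12,15); WM=11
i=10 t=14 v=5: → [12,15); WM=11
i=11 t=16 v=3: → [15,18); WM=14; [9,12) fires=8
i=12 t=16 v=7: → [15,18); WM=14
i=13 t=0 v=3: DROP (t<14-2); WM=14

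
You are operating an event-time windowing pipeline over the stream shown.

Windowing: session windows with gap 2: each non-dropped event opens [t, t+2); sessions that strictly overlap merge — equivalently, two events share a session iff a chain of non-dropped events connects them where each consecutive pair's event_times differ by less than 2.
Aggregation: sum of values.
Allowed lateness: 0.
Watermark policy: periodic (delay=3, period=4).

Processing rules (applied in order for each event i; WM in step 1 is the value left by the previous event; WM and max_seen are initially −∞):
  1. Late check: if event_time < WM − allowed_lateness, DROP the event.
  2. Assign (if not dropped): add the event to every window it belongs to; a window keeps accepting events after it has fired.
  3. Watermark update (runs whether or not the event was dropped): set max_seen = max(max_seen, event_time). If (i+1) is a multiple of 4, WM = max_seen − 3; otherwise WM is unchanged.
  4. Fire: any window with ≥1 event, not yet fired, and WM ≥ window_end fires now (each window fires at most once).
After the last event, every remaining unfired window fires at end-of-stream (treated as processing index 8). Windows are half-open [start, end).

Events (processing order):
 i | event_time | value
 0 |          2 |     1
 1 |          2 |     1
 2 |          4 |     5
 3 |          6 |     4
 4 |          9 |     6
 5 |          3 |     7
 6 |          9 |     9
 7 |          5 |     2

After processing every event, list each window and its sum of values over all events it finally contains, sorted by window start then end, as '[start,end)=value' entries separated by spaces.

[2,8)=20 [9,11)=15

i=0 t=2 v=1: → [2,4); WM=−∞
i=1 t=2 v=1: → [2,4); WM=−∞
i=2 t=4 v=5: → [4,6); WM=−∞
i=3 t=6 v=4: → [6,8); WM=3
i=4 t=9 v=6: → [9,11); WM=3
i=5 t=3 v=7: → [2,6); WM=3
i=6 t=9 v=9: → [9,11); WM=3
i=7 t=5 v=2: → [2,8); WM=6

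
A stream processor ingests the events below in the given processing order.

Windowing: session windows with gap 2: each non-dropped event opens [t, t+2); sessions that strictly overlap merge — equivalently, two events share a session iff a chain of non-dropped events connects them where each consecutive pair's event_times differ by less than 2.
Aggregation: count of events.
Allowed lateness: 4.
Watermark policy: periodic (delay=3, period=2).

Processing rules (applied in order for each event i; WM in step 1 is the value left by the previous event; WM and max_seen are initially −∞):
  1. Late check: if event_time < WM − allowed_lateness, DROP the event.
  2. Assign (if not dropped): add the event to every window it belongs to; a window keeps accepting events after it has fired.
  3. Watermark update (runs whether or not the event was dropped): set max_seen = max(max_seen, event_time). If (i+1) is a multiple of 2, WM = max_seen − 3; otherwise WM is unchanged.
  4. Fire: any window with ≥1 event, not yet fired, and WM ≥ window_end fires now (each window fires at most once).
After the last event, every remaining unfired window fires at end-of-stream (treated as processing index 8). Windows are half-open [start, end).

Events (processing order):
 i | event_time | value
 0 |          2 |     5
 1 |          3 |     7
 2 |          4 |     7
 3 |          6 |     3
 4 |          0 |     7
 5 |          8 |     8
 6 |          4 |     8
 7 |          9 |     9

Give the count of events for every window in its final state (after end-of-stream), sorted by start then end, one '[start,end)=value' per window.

[0,2)=1 [2,6)=4 [6,8)=1 [8,11)=2

i=0 t=2 v=5: → [2,4); WM=−∞
i=1 t=3 v=7: → [2,5); WM=0
i=2 t=4 v=7: → [2,6); WM=0
i=3 t=6 v=3: → [6,8); WM=3
i=4 t=0 v=7: → [0,2); WM=3
i=5 t=8 v=8: → [8,10); WM=5
i=6 t=4 v=8: → [2,6); WM=5
i=7 t=9 v=9: → [8,11); WM=6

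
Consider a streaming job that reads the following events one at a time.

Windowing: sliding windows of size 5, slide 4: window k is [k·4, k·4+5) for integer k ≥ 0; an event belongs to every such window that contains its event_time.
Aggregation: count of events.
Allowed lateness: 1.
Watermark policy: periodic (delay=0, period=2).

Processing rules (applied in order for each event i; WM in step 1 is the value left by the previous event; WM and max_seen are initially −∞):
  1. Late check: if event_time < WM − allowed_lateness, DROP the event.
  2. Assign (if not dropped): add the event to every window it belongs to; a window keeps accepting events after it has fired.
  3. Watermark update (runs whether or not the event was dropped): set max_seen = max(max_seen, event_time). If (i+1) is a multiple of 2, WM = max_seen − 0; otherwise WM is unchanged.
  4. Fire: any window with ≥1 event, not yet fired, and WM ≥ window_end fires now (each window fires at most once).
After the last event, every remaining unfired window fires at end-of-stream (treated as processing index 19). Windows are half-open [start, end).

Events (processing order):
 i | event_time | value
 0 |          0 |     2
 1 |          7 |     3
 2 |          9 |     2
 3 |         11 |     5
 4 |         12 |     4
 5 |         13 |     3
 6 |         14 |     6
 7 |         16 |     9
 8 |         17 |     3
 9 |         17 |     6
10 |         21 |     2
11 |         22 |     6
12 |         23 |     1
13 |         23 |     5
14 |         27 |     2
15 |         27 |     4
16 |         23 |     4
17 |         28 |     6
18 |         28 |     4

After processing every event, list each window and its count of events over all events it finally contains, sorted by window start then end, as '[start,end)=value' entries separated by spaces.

i=0 t=0 v=2: → [0,5); WM=−∞
i=1 t=7 v=3: → [4,9); WM=7; [0,5) fires=1
i=2 t=9 v=2: → [8,13); WM=7
i=3 t=11 v=5: → [8,13); WM=11; [4,9) fires=1
i=4 t=12 v=4: → [12,17),[8,13); WM=11
i=5 t=13 v=3: → [12,17); WM=13; [8,13) fires=3
i=6 t=14 v=6: → [12,17); WM=13
i=7 t=16 v=9: → [16,21),[12,17); WM=16
i=8 t=17 v=3: → [16,21); WM=16
i=9 t=17 v=6: → [16,21); WM=17; [12,17) fires=4
i=10 t=21 v=2: → [20,25); WM=17
i=11 t=22 v=6: → [20,25); WM=22; [16,21) fires=3
i=12 t=23 v=1: → [20,25); WM=22
i=13 t=23 v=5: → [20,25); WM=23
i=14 t=27 v=2: → [24,29); WM=23
i=15 t=27 v=4: → [24,29); WM=27; [20,25) fires=4
i=16 t=23 v=4: DROP (t<27-1); WM=27
i=17 t=28 v=6: → [28,33),[24,29); WM=28
i=18 t=28 v=4: → [28,33),[24,29); WM=28

[0,5)=1 [4,9)=1 [8,13)=3 [12,17)=4 [16,21)=3 [20,25)=4 [24,29)=4 [28,33)=2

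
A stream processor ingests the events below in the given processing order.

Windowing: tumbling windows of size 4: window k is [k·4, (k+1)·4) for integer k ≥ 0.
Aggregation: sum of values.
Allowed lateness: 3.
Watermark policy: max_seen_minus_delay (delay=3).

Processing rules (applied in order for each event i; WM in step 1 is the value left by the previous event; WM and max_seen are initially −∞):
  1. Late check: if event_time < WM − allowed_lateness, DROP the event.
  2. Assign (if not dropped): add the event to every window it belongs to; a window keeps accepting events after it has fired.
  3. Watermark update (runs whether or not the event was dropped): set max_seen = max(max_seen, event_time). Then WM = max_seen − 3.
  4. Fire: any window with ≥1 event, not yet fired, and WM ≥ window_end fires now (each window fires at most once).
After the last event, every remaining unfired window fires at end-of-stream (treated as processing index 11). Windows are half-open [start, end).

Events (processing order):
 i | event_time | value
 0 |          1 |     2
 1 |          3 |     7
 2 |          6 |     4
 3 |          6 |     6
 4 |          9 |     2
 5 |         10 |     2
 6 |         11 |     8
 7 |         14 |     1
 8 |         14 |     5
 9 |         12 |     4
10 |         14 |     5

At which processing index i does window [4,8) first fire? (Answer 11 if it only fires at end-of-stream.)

6

i=0 t=1 v=2: → [0,4); WM=-2
i=1 t=3 v=7: → [0,4); WM=0
i=2 t=6 v=4: → [4,8); WM=3
i=3 t=6 v=6: → [4,8); WM=3
i=4 t=9 v=2: → [8,12); WM=6; [0,4) fires=9
i=5 t=10 v=2: → [8,12); WM=7
i=6 t=11 v=8: → [8,12); WM=8; [4,8) fires=10
i=7 t=14 v=1: → [12,16); WM=11
i=8 t=14 v=5: → [12,16); WM=11
i=9 t=12 v=4: → [12,16); WM=11
i=10 t=14 v=5: → [12,16); WM=11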